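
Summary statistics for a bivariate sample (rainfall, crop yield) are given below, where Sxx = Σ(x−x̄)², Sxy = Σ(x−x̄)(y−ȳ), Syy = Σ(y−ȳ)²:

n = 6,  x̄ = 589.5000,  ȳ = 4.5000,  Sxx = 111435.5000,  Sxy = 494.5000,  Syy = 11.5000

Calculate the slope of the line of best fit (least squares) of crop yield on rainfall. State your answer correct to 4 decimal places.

0.0044

b = Sxy/Sxx = 494.5/111435.5 = 0.004438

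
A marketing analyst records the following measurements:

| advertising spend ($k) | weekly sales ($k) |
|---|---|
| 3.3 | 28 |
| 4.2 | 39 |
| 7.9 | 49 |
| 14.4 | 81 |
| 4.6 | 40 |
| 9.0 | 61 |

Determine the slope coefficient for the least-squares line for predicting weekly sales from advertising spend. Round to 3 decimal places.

n = 6, Σx = 43.4, Σy = 298, Σxy = 2542.7, Σx² = 400.46
Sxx = Σx² − (Σx)²/n = 400.46 − 313.926667 = 86.533333
Sxy = Σxy − (Σx)(Σy)/n = 2542.7 − 2155.533333 = 387.166667
b = Sxy/Sxx = 387.166667/86.533333 = 4.474191

4.474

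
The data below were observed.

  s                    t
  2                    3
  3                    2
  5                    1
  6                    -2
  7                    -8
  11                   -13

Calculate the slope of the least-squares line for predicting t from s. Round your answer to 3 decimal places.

-1.903

n = 6, Σx = 34, Σy = -17, Σxy = -194, Σx² = 244
Sxx = Σx² − (Σx)²/n = 244 − 192.666667 = 51.333333
Sxy = Σxy − (Σx)(Σy)/n = -194 − (-96.333333) = -97.666667
b = Sxy/Sxx = -97.666667/51.333333 = -1.902597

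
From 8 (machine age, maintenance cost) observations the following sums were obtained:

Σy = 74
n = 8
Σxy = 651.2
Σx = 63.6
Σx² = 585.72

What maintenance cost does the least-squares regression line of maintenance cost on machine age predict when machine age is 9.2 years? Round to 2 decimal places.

Sxx = Σx² − (Σx)²/n = 585.72 − 505.62 = 80.1
Sxy = Σxy − (Σx)(Σy)/n = 651.2 − 588.3 = 62.9
b = Sxy/Sxx = 62.9/80.1 = 0.785268
a = ȳ − b·x̄ = 9.25 − 0.785268·7.95 = 3.007116
ŷ(9.2) = a + b·9.2 = 3.007116 + 0.785268·9.2 = 10.231586

10.23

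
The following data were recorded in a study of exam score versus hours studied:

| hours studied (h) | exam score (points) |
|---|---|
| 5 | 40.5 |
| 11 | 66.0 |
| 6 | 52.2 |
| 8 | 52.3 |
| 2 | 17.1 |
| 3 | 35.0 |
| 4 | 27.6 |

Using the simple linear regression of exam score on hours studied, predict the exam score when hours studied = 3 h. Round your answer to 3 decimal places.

28.604

n = 7, Σx = 39, Σy = 290.7, Σxy = 1909.7, Σx² = 275
Sxx = Σx² − (Σx)²/n = 275 − 217.285714 = 57.714286
Sxy = Σxy − (Σx)(Σy)/n = 1909.7 − 1619.614286 = 290.085714
b = Sxy/Sxx = 290.085714/57.714286 = 5.026238
a = ȳ − b·x̄ = 41.528571 − 5.026238·5.571429 = 13.525248
ŷ(3) = a + b·3 = 13.525248 + 5.026238·3 = 28.603960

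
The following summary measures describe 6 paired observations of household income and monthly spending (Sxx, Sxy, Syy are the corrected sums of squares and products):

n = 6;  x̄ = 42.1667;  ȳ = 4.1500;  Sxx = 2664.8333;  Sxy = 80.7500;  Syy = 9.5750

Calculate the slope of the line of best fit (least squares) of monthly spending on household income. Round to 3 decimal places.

b = Sxy/Sxx = 80.75/2664.8333 = 0.030302

0.030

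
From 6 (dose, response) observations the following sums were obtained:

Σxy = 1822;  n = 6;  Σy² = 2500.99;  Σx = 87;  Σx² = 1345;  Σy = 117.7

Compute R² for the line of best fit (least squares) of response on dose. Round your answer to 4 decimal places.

0.8295

Sxx = Σx² − (Σx)²/n = 1345 − 1261.5 = 83.5
Sxy = Σxy − (Σx)(Σy)/n = 1822 − 1706.65 = 115.35
Syy = Σy² − (Σy)²/n = 2500.99 − 2308.881667 = 192.108333
R² = Sxy²/(Sxx·Syy) = (115.35)²/(83.5·192.108333) = 0.829474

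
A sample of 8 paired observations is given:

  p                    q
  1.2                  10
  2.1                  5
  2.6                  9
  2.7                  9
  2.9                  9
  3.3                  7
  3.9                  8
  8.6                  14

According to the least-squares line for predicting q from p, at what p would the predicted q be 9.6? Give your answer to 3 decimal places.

n = 8, Σx = 27.3, Σy = 71, Σxy = 271, Σx² = 128.37
Sxx = Σx² − (Σx)²/n = 128.37 − 93.16125 = 35.20875
Sxy = Σxy − (Σx)(Σy)/n = 271 − 242.2875 = 28.7125
b = Sxy/Sxx = 28.7125/35.20875 = 0.815493
a = ȳ − b·x̄ = 8.875 − 0.815493·3.4125 = 6.092129
Set a + b·x = 9.6: x = (9.6 − 6.092129) / 0.815493 = 4.301532

4.302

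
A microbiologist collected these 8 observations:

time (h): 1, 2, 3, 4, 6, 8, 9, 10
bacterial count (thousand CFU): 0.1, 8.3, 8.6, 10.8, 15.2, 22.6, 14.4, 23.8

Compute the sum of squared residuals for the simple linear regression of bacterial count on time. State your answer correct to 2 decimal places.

n = 8, Σx = 43, Σy = 103.8, Σxy = 725.3, Σx² = 311, Σy² = 1775.1
Sxx = Σx² − (Σx)²/n = 311 − 231.125 = 79.875
Sxy = Σxy − (Σx)(Σy)/n = 725.3 − 557.925 = 167.375
Syy = Σy² − (Σy)²/n = 1775.1 − 1346.805 = 428.295
b = Sxy/Sxx = 167.375/79.875 = 2.095462
SSE = Syy − b·Sxy = 428.295 − 2.095462·167.375 = 77.567105

77.57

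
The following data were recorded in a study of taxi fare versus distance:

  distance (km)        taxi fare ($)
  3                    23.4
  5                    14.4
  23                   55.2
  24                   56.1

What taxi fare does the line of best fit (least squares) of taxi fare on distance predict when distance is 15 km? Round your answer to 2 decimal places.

n = 4, Σx = 55, Σy = 149.1, Σxy = 2758.2, Σx² = 1139
Sxx = Σx² − (Σx)²/n = 1139 − 756.25 = 382.75
Sxy = Σxy − (Σx)(Σy)/n = 2758.2 − 2050.125 = 708.075
b = Sxy/Sxx = 708.075/382.75 = 1.849967
a = ȳ − b·x̄ = 37.275 − 1.849967·13.75 = 11.837949
ŷ(15) = a + b·15 = 11.837949 + 1.849967·15 = 39.587459

39.59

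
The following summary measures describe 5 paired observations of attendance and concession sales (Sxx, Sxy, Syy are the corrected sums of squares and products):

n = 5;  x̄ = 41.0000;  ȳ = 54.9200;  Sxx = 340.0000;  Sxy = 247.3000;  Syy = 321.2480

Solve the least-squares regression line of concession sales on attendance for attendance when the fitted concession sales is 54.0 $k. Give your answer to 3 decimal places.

39.735

b = Sxy/Sxx = 247.3/340 = 0.727353
a = ȳ − b·x̄ = 54.92 − 0.727353·41 = 25.098529
Set a + b·x = 54.0: x = (54.0 − 25.098529) / 0.727353 = 39.735140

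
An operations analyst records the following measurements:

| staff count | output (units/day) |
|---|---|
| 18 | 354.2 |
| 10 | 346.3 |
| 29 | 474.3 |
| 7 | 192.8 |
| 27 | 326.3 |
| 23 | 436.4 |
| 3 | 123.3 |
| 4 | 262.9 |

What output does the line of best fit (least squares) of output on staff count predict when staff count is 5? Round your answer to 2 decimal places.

n = 8, Σx = 121, Σy = 2516.5, Σxy = 45211.7, Σx² = 2597
Sxx = Σx² − (Σx)²/n = 2597 − 1830.125 = 766.875
Sxy = Σxy − (Σx)(Σy)/n = 45211.7 − 38062.0625 = 7149.6375
b = Sxy/Sxx = 7149.6375/766.875 = 9.323081
a = ȳ − b·x̄ = 314.5625 − 9.323081·15.125 = 173.550905
ŷ(5) = a + b·5 = 173.550905 + 9.323081·5 = 220.166308

220.17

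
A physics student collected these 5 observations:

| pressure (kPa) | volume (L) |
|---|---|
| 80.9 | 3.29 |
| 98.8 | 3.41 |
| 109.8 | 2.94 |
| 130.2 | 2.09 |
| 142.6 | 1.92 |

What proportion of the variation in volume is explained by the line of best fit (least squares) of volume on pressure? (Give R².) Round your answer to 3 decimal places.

0.880

n = 5, Σx = 562.3, Σy = 13.65, Σxy = 1471.791, Σx² = 65649.09, Σy² = 39.1503
Sxx = Σx² − (Σx)²/n = 65649.09 − 63236.258 = 2412.832
Sxy = Σxy − (Σx)(Σy)/n = 1471.791 − 1535.079 = -63.288
Syy = Σy² − (Σy)²/n = 39.1503 − 37.2645 = 1.8858
R² = Sxy²/(Sxx·Syy) = (-63.288)²/(2412.832·1.8858) = 0.880278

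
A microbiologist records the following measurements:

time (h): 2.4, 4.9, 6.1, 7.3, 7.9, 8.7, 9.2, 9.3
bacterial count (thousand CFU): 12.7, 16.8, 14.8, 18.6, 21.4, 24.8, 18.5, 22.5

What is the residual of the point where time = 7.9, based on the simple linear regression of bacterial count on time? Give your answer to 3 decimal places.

1.348

n = 8, Σx = 55.8, Σy = 150.1, Σxy = 1103.13, Σx² = 429.5
Sxx = Σx² − (Σx)²/n = 429.5 − 389.205 = 40.295
Sxy = Σxy − (Σx)(Σy)/n = 1103.13 − 1046.9475 = 56.1825
b = Sxy/Sxx = 56.1825/40.295 = 1.394280
a = ȳ − b·x̄ = 18.7625 − 1.394280·6.975 = 9.037399
ŷ(7.9) = 9.037399 + 1.394280·7.9 = 20.052209
residual = y − ŷ = 21.4 − 20.052209 = 1.347791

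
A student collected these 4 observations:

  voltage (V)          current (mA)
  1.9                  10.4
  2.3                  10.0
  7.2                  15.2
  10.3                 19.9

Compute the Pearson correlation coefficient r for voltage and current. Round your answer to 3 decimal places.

0.992

n = 4, Σx = 21.7, Σy = 55.5, Σxy = 357.17, Σx² = 166.83, Σy² = 835.21
Sxx = Σx² − (Σx)²/n = 166.83 − 117.7225 = 49.1075
Sxy = Σxy − (Σx)(Σy)/n = 357.17 − 301.0875 = 56.0825
Syy = Σy² − (Σy)²/n = 835.21 − 770.0625 = 65.1475
r = Sxy/√(Sxx·Syy) = 56.0825/√(3199.230856) = 56.0825/56.561744 = 0.991527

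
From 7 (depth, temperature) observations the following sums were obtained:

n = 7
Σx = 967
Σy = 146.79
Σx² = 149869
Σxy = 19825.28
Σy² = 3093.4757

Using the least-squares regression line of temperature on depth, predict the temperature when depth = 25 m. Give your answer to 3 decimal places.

24.115

Sxx = Σx² − (Σx)²/n = 149869 − 133584.142857 = 16284.857143
Sxy = Σxy − (Σx)(Σy)/n = 19825.28 − 20277.99 = -452.71
b = Sxy/Sxx = -452.71/16284.857143 = -0.027799
a = ȳ − b·x̄ = 20.97 − (-0.027799)·138.142857 = 24.810295
ŷ(25) = a + b·25 = 24.810295 + (-0.027799)·25 = 24.115309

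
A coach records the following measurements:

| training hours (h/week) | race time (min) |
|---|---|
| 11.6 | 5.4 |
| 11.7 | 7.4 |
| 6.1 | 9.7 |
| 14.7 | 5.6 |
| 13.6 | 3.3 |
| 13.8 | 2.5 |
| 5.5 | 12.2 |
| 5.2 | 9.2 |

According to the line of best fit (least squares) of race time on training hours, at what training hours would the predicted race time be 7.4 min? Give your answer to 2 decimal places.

9.61

n = 8, Σx = 82.2, Σy = 55.3, Σxy = 485.03, Σx² = 957.44
Sxx = Σx² − (Σx)²/n = 957.44 − 844.605 = 112.835
Sxy = Σxy − (Σx)(Σy)/n = 485.03 − 568.2075 = -83.1775
b = Sxy/Sxx = -83.1775/112.835 = -0.737160
a = ȳ − b·x̄ = 6.9125 − (-0.737160)·10.275 = 14.486824
Set a + b·x = 7.4: x = (7.4 − 14.486824) / (-0.737160) = 9.613679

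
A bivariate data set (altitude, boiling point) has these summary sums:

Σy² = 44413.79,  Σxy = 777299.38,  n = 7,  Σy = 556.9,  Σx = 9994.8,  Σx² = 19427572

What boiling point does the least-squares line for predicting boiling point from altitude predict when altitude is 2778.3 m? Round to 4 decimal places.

74.8803

Sxx = Σx² − (Σx)²/n = 19427572 − 14270861.005714 = 5156710.994286
Sxy = Σxy − (Σx)(Σy)/n = 777299.38 − 795157.731429 = -17858.351429
b = Sxy/Sxx = -17858.351429/5156710.994286 = -0.003463
a = ȳ − b·x̄ = 79.557143 − (-0.003463)·1427.828571 = 84.501896
ŷ(2778.3) = a + b·2778.3 = 84.501896 + (-0.003463)·2778.3 = 74.880287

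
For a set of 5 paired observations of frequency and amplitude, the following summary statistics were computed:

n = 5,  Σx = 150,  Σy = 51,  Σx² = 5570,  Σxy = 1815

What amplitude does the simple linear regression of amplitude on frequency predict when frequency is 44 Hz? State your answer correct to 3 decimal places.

13.929

Sxx = Σx² − (Σx)²/n = 5570 − 4500 = 1070
Sxy = Σxy − (Σx)(Σy)/n = 1815 − 1530 = 285
b = Sxy/Sxx = 285/1070 = 0.266355
a = ȳ − b·x̄ = 10.2 − 0.266355·30 = 2.209346
ŷ(44) = a + b·44 = 2.209346 + 0.266355·44 = 13.928972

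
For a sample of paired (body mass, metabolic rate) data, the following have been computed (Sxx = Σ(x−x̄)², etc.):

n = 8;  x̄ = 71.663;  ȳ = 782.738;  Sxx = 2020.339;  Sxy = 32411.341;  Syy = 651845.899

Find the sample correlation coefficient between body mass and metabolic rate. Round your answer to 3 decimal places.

r = Sxy/√(Sxx·Syy) = 32411.341/√(1316949691.739761) = 32411.341/36289.801484 = 0.893125

0.893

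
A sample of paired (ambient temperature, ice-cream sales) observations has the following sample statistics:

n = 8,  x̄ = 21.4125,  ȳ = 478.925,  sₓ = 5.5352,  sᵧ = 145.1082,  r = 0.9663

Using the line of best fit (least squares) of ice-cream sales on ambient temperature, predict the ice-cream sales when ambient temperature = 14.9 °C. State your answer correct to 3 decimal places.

b = r · sᵧ/sₓ = 0.9663 · 145.1082/5.5352 = 25.332066
a = ȳ − b·x̄ = 478.925 − 25.332066·21.4125 = -63.497871
ŷ(14.9) = a + b·14.9 = -63.497871 + 25.332066·14.9 = 313.949918

313.950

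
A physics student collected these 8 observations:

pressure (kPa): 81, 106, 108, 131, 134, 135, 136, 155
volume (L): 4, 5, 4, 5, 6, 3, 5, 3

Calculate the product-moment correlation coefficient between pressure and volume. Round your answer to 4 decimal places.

n = 8, Σx = 986, Σy = 35, Σxy = 4295, Σx² = 125324, Σy² = 161
Sxx = Σx² − (Σx)²/n = 125324 − 121524.5 = 3799.5
Sxy = Σxy − (Σx)(Σy)/n = 4295 − 4313.75 = -18.75
Syy = Σy² − (Σy)²/n = 161 − 153.125 = 7.875
r = Sxy/√(Sxx·Syy) = -18.75/√(29921.0625) = -18.75/172.977058 = -0.108396

-0.1084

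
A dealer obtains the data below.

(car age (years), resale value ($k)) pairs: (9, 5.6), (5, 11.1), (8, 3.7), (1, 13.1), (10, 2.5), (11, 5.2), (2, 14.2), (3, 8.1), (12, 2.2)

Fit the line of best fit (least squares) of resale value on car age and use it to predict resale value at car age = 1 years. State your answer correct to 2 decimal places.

n = 9, Σx = 61, Σy = 65.7, Σxy = 309.9, Σx² = 549
Sxx = Σx² − (Σx)²/n = 549 − 413.444444 = 135.555556
Sxy = Σxy − (Σx)(Σy)/n = 309.9 − 445.3 = -135.4
b = Sxy/Sxx = -135.4/135.555556 = -0.998852
a = ȳ − b·x̄ = 7.3 − (-0.998852)·6.777778 = 14.07
ŷ(1) = a + b·1 = 14.07 + (-0.998852)·1 = 13.071148

13.07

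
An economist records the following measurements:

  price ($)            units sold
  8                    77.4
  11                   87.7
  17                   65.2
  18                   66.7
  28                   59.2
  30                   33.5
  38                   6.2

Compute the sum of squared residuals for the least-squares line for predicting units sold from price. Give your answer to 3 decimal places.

631.605

n = 7, Σx = 150, Σy = 395.9, Σxy = 6791.1, Σx² = 3926, Σy² = 27047.31
Sxx = Σx² − (Σx)²/n = 3926 − 3214.285714 = 711.714286
Sxy = Σxy − (Σx)(Σy)/n = 6791.1 − 8483.571429 = -1692.471429
Syy = Σy² − (Σy)²/n = 27047.31 − 22390.972857 = 4656.337143
b = Sxy/Sxx = -1692.471429/711.714286 = -2.378021
SSE = Syy − b·Sxy = 4656.337143 − (-2.378021)·(-1692.471429) = 631.604755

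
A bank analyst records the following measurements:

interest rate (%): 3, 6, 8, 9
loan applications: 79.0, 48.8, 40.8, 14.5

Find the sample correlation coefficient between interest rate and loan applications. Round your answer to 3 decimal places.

n = 4, Σx = 26, Σy = 183.1, Σxy = 986.7, Σx² = 190, Σy² = 10497.33
Sxx = Σx² − (Σx)²/n = 190 − 169 = 21
Sxy = Σxy − (Σx)(Σy)/n = 986.7 − 1190.15 = -203.45
Syy = Σy² − (Σy)²/n = 10497.33 − 8381.4025 = 2115.9275
r = Sxy/√(Sxx·Syy) = -203.45/√(44434.4775) = -203.45/210.794871 = -0.965156

-0.965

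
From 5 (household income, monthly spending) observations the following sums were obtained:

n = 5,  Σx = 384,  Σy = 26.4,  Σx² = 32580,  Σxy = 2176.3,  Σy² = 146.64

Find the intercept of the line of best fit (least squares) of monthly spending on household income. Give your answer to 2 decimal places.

Sxx = Σx² − (Σx)²/n = 32580 − 29491.2 = 3088.8
Sxy = Σxy − (Σx)(Σy)/n = 2176.3 − 2027.52 = 148.78
b = Sxy/Sxx = 148.78/3088.8 = 0.048168
a = ȳ − b·x̄ = 5.28 − 0.048168·76.8 = 1.580730

1.58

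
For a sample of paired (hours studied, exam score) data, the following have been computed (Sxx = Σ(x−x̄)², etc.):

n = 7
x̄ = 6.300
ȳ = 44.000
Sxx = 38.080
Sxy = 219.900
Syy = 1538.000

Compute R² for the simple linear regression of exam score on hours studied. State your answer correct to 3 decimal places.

0.826

R² = Sxy²/(Sxx·Syy) = (219.9)²/(38.08·1538) = 0.825652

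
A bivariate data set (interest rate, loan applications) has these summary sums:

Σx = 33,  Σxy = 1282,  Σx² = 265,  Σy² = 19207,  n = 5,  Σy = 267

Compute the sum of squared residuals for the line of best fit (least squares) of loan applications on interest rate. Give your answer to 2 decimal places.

Sxx = Σx² − (Σx)²/n = 265 − 217.8 = 47.2
Sxy = Σxy − (Σx)(Σy)/n = 1282 − 1762.2 = -480.2
Syy = Σy² − (Σy)²/n = 19207 − 14257.8 = 4949.2
b = Sxy/Sxx = -480.2/47.2 = -10.173729
SSE = Syy − b·Sxy = 4949.2 − (-10.173729)·(-480.2) = 63.775424

63.78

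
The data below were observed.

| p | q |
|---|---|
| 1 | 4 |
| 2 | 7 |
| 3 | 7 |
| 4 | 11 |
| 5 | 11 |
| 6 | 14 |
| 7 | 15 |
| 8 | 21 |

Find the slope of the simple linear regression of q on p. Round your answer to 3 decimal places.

n = 8, Σx = 36, Σy = 90, Σxy = 495, Σx² = 204
Sxx = Σx² − (Σx)²/n = 204 − 162 = 42
Sxy = Σxy − (Σx)(Σy)/n = 495 − 405 = 90
b = Sxy/Sxx = 90/42 = 2.142857

2.143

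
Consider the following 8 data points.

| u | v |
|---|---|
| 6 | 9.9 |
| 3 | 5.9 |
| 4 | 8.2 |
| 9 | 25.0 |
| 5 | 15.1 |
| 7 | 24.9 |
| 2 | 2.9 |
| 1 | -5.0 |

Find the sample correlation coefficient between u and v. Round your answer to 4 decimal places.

n = 8, Σx = 37, Σy = 86.9, Σxy = 585.5, Σx² = 221, Σy² = 1706.49
Sxx = Σx² − (Σx)²/n = 221 − 171.125 = 49.875
Sxy = Σxy − (Σx)(Σy)/n = 585.5 − 401.9125 = 183.5875
Syy = Σy² − (Σy)²/n = 1706.49 − 943.95125 = 762.53875
r = Sxy/√(Sxx·Syy) = 183.5875/√(38031.620156) = 183.5875/195.016974 = 0.941392

0.9414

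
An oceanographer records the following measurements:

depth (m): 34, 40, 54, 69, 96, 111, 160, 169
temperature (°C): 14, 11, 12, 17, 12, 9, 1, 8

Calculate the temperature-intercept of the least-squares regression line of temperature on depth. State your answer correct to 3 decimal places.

16.762

n = 8, Σx = 733, Σy = 84, Σxy = 6400, Σx² = 86131
Sxx = Σx² − (Σx)²/n = 86131 − 67161.125 = 18969.875
Sxy = Σxy − (Σx)(Σy)/n = 6400 − 7696.5 = -1296.5
b = Sxy/Sxx = -1296.5/18969.875 = -0.068345
a = ȳ − b·x̄ = 10.5 − (-0.068345)·91.625 = 16.762129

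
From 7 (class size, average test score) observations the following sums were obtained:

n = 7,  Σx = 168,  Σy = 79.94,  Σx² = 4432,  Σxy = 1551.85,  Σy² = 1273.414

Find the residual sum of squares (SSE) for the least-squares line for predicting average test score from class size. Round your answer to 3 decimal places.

Sxx = Σx² − (Σx)²/n = 4432 − 4032 = 400
Sxy = Σxy − (Σx)(Σy)/n = 1551.85 − 1918.56 = -366.71
Syy = Σy² − (Σy)²/n = 1273.414 − 912.9148 = 360.4992
b = Sxy/Sxx = -366.71/400 = -0.916775
SSE = Syy − b·Sxy = 360.4992 − (-0.916775)·(-366.71) = 24.308640

24.309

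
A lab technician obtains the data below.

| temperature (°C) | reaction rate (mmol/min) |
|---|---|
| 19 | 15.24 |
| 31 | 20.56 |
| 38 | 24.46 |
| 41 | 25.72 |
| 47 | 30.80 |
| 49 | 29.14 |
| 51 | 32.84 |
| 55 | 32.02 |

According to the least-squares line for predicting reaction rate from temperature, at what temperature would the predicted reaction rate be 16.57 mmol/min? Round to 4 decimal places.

n = 8, Σx = 331, Σy = 210.78, Σxy = 9222.32, Σx² = 14683
Sxx = Σx² − (Σx)²/n = 14683 − 13695.125 = 987.875
Sxy = Σxy − (Σx)(Σy)/n = 9222.32 − 8721.0225 = 501.2975
b = Sxy/Sxx = 501.2975/987.875 = 0.507450
a = ȳ − b·x̄ = 26.3475 − 0.507450·41.375 = 5.351742
Set a + b·x = 16.57: x = (16.57 − 5.351742) / 0.507450 = 22.107105

22.1071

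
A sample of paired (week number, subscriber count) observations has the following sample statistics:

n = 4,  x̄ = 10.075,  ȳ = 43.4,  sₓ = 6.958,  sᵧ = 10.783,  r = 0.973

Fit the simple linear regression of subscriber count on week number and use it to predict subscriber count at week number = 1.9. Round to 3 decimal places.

31.073

b = r · sᵧ/sₓ = 0.973 · 10.783/6.958 = 1.507884
a = ȳ − b·x̄ = 43.4 − 1.507884·10.075 = 28.208066
ŷ(1.9) = a + b·1.9 = 28.208066 + 1.507884·1.9 = 31.073046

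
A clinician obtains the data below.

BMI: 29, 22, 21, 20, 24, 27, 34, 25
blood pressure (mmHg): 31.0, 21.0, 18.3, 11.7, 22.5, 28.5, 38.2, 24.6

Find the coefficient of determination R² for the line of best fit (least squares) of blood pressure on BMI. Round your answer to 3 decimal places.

n = 8, Σx = 202, Σy = 195.8, Σxy = 5202.6, Σx² = 5252, Σy² = 5256.68
Sxx = Σx² − (Σx)²/n = 5252 − 5100.5 = 151.5
Sxy = Σxy − (Σx)(Σy)/n = 5202.6 − 4943.95 = 258.65
Syy = Σy² − (Σy)²/n = 5256.68 − 4792.205 = 464.475
R² = Sxy²/(Sxx·Syy) = (258.65)²/(151.5·464.475) = 0.950714

0.951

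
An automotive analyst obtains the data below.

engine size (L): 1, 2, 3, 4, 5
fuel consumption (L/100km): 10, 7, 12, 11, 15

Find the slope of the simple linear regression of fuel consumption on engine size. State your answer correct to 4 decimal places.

n = 5, Σx = 15, Σy = 55, Σxy = 179, Σx² = 55
Sxx = Σx² − (Σx)²/n = 55 − 45 = 10
Sxy = Σxy − (Σx)(Σy)/n = 179 − 165 = 14
b = Sxy/Sxx = 14/10 = 1.4

1.4000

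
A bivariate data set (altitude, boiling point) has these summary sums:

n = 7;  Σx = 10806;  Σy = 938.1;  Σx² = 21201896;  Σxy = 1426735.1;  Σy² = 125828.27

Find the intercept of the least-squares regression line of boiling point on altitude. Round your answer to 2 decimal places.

Sxx = Σx² − (Σx)²/n = 21201896 − 16681376.571429 = 4520519.428571
Sxy = Σxy − (Σx)(Σy)/n = 1426735.1 − 1448158.371429 = -21423.271429
b = Sxy/Sxx = -21423.271429/4520519.428571 = -0.004739
a = ȳ − b·x̄ = 134.014286 − (-0.004739)·1543.714286 = 141.330129

141.33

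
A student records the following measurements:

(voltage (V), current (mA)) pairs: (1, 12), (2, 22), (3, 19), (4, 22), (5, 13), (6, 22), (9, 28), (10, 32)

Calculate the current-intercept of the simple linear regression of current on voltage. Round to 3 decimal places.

12.917

n = 8, Σx = 40, Σy = 170, Σxy = 970, Σx² = 272
Sxx = Σx² − (Σx)²/n = 272 − 200 = 72
Sxy = Σxy − (Σx)(Σy)/n = 970 − 850 = 120
b = Sxy/Sxx = 120/72 = 1.666667
a = ȳ − b·x̄ = 21.25 − 1.666667·5 = 12.916667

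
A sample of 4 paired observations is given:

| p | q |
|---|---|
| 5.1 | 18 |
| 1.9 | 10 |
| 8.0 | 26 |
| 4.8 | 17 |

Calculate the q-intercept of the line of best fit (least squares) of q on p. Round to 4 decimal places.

n = 4, Σx = 19.8, Σy = 71, Σxy = 400.4, Σx² = 116.66
Sxx = Σx² − (Σx)²/n = 116.66 − 98.01 = 18.65
Sxy = Σxy − (Σx)(Σy)/n = 400.4 − 351.45 = 48.95
b = Sxy/Sxx = 48.95/18.65 = 2.624665
a = ȳ − b·x̄ = 17.75 − 2.624665·4.95 = 4.757909

4.7579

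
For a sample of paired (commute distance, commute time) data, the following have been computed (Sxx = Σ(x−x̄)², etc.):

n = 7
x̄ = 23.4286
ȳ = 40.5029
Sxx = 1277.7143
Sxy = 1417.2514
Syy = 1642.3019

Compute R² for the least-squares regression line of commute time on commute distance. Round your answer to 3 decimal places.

R² = Sxy²/(Sxx·Syy) = (1417.2514)²/(1277.7143·1642.3019) = 0.957210

0.957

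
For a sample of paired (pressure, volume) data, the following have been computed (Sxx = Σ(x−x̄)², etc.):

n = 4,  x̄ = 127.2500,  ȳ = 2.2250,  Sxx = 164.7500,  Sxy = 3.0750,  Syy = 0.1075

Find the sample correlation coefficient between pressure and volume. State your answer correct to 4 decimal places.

r = Sxy/√(Sxx·Syy) = 3.075/√(17.710625) = 3.075/4.208399 = 0.730682

0.7307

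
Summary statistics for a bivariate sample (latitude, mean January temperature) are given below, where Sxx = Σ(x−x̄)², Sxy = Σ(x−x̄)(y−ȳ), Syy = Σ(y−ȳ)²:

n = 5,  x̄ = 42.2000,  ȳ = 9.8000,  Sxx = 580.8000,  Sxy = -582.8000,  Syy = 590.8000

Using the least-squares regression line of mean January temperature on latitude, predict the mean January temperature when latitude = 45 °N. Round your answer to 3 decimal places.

b = Sxy/Sxx = -582.8/580.8 = -1.003444
a = ȳ − b·x̄ = 9.8 − (-1.003444)·42.2 = 52.145317
ŷ(45) = a + b·45 = 52.145317 + (-1.003444)·45 = 6.990358

6.990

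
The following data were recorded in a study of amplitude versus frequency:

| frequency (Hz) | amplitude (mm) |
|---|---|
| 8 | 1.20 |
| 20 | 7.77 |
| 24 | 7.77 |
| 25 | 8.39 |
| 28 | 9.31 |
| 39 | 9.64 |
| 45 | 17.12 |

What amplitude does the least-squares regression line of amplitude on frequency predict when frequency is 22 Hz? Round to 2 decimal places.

n = 7, Σx = 189, Σy = 61.2, Σxy = 1968.27, Σx² = 5995
Sxx = Σx² − (Σx)²/n = 5995 − 5103 = 892
Sxy = Σxy − (Σx)(Σy)/n = 1968.27 − 1652.4 = 315.87
b = Sxy/Sxx = 315.87/892 = 0.354114
a = ȳ − b·x̄ = 8.742857 − 0.354114·27 = -0.818230
ŷ(22) = a + b·22 = -0.818230 + 0.354114·22 = 6.972285

6.97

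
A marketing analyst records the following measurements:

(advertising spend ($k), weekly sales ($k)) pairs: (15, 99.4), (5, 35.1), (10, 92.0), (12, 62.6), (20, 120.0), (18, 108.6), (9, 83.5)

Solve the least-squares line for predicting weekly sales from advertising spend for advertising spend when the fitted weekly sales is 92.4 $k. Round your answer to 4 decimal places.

n = 7, Σx = 89, Σy = 601.2, Σxy = 8444, Σx² = 1299
Sxx = Σx² − (Σx)²/n = 1299 − 1131.571429 = 167.428571
Sxy = Σxy − (Σx)(Σy)/n = 8444 − 7643.828571 = 800.171429
b = Sxy/Sxx = 800.171429/167.428571 = 4.779181
a = ȳ − b·x̄ = 85.885714 − 4.779181·12.714286 = 25.121843
Set a + b·x = 92.4: x = (92.4 − 25.121843) / 4.779181 = 14.077341

14.0773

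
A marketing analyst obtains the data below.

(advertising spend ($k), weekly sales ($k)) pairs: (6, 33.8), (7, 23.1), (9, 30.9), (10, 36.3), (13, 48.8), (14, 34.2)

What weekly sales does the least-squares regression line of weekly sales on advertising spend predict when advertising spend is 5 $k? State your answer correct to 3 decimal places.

26.690

n = 6, Σx = 59, Σy = 207.1, Σxy = 2118.8, Σx² = 631
Sxx = Σx² − (Σx)²/n = 631 − 580.166667 = 50.833333
Sxy = Σxy − (Σx)(Σy)/n = 2118.8 − 2036.483333 = 82.316667
b = Sxy/Sxx = 82.316667/50.833333 = 1.619344
a = ȳ − b·x̄ = 34.516667 − 1.619344·9.833333 = 18.593115
ŷ(5) = a + b·5 = 18.593115 + 1.619344·5 = 26.689836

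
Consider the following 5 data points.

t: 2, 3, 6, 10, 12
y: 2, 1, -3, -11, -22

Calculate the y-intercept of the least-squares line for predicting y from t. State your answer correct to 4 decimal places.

n = 5, Σx = 33, Σy = -33, Σxy = -385, Σx² = 293
Sxx = Σx² − (Σx)²/n = 293 − 217.8 = 75.2
Sxy = Σxy − (Σx)(Σy)/n = -385 − (-217.8) = -167.2
b = Sxy/Sxx = -167.2/75.2 = -2.223404
a = ȳ − b·x̄ = -6.6 − (-2.223404)·6.6 = 8.074468

8.0745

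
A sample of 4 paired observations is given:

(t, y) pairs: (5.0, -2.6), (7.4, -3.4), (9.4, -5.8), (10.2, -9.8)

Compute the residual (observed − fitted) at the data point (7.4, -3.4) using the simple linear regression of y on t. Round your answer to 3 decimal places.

n = 4, Σx = 32, Σy = -21.6, Σxy = -192.64, Σx² = 272.16
Sxx = Σx² − (Σx)²/n = 272.16 − 256 = 16.16
Sxy = Σxy − (Σx)(Σy)/n = -192.64 − (-172.8) = -19.84
b = Sxy/Sxx = -19.84/16.16 = -1.227723
a = ȳ − b·x̄ = -5.4 − (-1.227723)·8 = 4.421782
ŷ(7.4) = 4.421782 + (-1.227723)·7.4 = -4.663366
residual = y − ŷ = -3.4 − (-4.663366) = 1.263366

1.263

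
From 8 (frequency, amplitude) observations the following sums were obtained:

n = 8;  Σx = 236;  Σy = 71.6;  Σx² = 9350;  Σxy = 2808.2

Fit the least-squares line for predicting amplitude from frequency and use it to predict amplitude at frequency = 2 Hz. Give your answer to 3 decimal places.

Sxx = Σx² − (Σx)²/n = 9350 − 6962 = 2388
Sxy = Σxy − (Σx)(Σy)/n = 2808.2 − 2112.2 = 696
b = Sxy/Sxx = 696/2388 = 0.291457
a = ȳ − b·x̄ = 8.95 − 0.291457·29.5 = 0.352010
ŷ(2) = a + b·2 = 0.352010 + 0.291457·2 = 0.934925

0.935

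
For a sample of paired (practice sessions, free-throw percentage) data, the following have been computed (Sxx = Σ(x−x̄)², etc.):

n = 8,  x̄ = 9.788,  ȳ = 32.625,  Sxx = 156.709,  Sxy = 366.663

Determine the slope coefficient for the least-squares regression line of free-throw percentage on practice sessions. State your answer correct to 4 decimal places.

b = Sxy/Sxx = 366.663/156.709 = 2.339770

2.3398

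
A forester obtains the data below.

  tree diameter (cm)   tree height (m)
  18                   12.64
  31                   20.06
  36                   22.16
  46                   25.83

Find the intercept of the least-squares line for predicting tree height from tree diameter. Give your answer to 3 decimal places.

4.655

n = 4, Σx = 131, Σy = 80.69, Σxy = 2835.32, Σx² = 4697
Sxx = Σx² − (Σx)²/n = 4697 − 4290.25 = 406.75
Sxy = Σxy − (Σx)(Σy)/n = 2835.32 − 2642.5975 = 192.7225
b = Sxy/Sxx = 192.7225/406.75 = 0.473811
a = ȳ − b·x̄ = 20.1725 − 0.473811·32.75 = 4.655200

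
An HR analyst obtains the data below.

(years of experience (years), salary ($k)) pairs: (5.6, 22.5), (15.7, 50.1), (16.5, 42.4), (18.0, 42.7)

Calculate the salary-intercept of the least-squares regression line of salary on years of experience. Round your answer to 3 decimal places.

n = 4, Σx = 55.8, Σy = 157.7, Σxy = 2380.77, Σx² = 874.1
Sxx = Σx² − (Σx)²/n = 874.1 − 778.41 = 95.69
Sxy = Σxy − (Σx)(Σy)/n = 2380.77 − 2199.915 = 180.855
b = Sxy/Sxx = 180.855/95.69 = 1.890009
a = ȳ − b·x̄ = 39.425 − 1.890009·13.95 = 13.059369

13.059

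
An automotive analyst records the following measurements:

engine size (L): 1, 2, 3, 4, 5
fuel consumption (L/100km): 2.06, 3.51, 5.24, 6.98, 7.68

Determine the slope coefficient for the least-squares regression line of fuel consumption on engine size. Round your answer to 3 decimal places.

1.471

n = 5, Σx = 15, Σy = 25.47, Σxy = 91.12, Σx² = 55
Sxx = Σx² − (Σx)²/n = 55 − 45 = 10
Sxy = Σxy − (Σx)(Σy)/n = 91.12 − 76.41 = 14.71
b = Sxy/Sxx = 14.71/10 = 1.471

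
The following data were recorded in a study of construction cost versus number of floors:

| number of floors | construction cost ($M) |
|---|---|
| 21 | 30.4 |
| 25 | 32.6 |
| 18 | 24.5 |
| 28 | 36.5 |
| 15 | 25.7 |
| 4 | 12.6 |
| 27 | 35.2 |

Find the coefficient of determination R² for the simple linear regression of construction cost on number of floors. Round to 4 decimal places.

0.9751

n = 7, Σx = 138, Σy = 197.5, Σxy = 4302.7, Σx² = 3144, Σy² = 5977.71
Sxx = Σx² − (Σx)²/n = 3144 − 2720.571429 = 423.428571
Sxy = Σxy − (Σx)(Σy)/n = 4302.7 − 3893.571429 = 409.128571
Syy = Σy² − (Σy)²/n = 5977.71 − 5572.321429 = 405.388571
R² = Sxy²/(Sxx·Syy) = (409.128571)²/(423.428571·405.388571) = 0.975142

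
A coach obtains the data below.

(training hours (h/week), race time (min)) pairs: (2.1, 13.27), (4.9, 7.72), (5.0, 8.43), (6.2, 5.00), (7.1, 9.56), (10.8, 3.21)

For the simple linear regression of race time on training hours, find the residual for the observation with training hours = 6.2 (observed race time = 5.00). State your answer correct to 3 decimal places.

n = 6, Σx = 36.1, Σy = 47.19, Σxy = 241.389, Σx² = 258.91
Sxx = Σx² − (Σx)²/n = 258.91 − 217.201667 = 41.708333
Sxy = Σxy − (Σx)(Σy)/n = 241.389 − 283.9265 = -42.5375
b = Sxy/Sxx = -42.5375/41.708333 = -1.019880
a = ȳ − b·x̄ = 7.865 − (-1.019880)·6.016667 = 14.001279
ŷ(6.2) = 14.001279 + (-1.019880)·6.2 = 7.678022
residual = y − ŷ = 5.00 − 7.678022 = -2.678022

-2.678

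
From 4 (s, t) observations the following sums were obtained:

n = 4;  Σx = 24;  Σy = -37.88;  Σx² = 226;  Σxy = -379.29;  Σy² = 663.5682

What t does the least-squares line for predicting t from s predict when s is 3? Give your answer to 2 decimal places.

-3.91

Sxx = Σx² − (Σx)²/n = 226 − 144 = 82
Sxy = Σxy − (Σx)(Σy)/n = -379.29 − (-227.28) = -152.01
b = Sxy/Sxx = -152.01/82 = -1.853780
a = ȳ − b·x̄ = -9.47 − (-1.853780)·6 = 1.652683
ŷ(3) = a + b·3 = 1.652683 + (-1.853780)·3 = -3.908659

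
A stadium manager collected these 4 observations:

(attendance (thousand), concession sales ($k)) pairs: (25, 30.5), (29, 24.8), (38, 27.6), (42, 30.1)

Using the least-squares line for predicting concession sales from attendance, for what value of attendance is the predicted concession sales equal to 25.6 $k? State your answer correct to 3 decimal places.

-19.788

n = 4, Σx = 134, Σy = 113, Σxy = 3794.7, Σx² = 4674
Sxx = Σx² − (Σx)²/n = 4674 − 4489 = 185
Sxy = Σxy − (Σx)(Σy)/n = 3794.7 − 3785.5 = 9.2
b = Sxy/Sxx = 9.2/185 = 0.049730
a = ȳ − b·x̄ = 28.25 − 0.049730·33.5 = 26.584054
Set a + b·x = 25.6: x = (25.6 − 26.584054) / 0.049730 = -19.788043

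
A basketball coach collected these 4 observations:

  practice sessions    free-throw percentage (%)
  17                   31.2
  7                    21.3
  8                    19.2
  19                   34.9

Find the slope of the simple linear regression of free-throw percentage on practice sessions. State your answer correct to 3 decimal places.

n = 4, Σx = 51, Σy = 106.6, Σxy = 1496.2, Σx² = 763
Sxx = Σx² − (Σx)²/n = 763 − 650.25 = 112.75
Sxy = Σxy − (Σx)(Σy)/n = 1496.2 − 1359.15 = 137.05
b = Sxy/Sxx = 137.05/112.75 = 1.215521

1.216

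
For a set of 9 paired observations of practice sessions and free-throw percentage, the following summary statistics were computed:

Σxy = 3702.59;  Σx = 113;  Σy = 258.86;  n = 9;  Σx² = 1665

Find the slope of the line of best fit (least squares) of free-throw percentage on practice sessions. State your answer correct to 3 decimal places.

Sxx = Σx² − (Σx)²/n = 1665 − 1418.777778 = 246.222222
Sxy = Σxy − (Σx)(Σy)/n = 3702.59 − 3250.131111 = 452.458889
b = Sxy/Sxx = 452.458889/246.222222 = 1.837604

1.838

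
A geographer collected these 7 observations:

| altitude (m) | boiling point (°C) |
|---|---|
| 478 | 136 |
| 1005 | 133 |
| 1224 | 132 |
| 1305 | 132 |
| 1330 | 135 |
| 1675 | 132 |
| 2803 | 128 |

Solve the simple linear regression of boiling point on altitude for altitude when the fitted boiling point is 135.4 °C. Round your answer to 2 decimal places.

n = 7, Σx = 9820, Σy = 928, Σxy = 1291935, Σx² = 16871044
Sxx = Σx² − (Σx)²/n = 16871044 − 13776057.142857 = 3094986.857143
Sxy = Σxy − (Σx)(Σy)/n = 1291935 − 1301851.428571 = -9916.428571
b = Sxy/Sxx = -9916.428571/3094986.857143 = -0.003204
a = ȳ − b·x̄ = 132.571429 − (-0.003204)·1402.857143 = 137.066224
Set a + b·x = 135.4: x = (135.4 − 137.066224) / (-0.003204) = 520.040176

520.04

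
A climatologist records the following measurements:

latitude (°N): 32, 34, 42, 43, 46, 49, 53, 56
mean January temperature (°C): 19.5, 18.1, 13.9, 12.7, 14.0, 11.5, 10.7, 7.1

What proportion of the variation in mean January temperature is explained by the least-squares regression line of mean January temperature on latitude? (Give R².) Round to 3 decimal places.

n = 8, Σx = 355, Σy = 107.5, Σxy = 4541.5, Σx² = 16255, Σy² = 1555.51
Sxx = Σx² − (Σx)²/n = 16255 − 15753.125 = 501.875
Sxy = Σxy − (Σx)(Σy)/n = 4541.5 − 4770.3125 = -228.8125
Syy = Σy² − (Σy)²/n = 1555.51 − 1444.53125 = 110.97875
R² = Sxy²/(Sxx·Syy) = (-228.8125)²/(501.875·110.97875) = 0.939992

0.940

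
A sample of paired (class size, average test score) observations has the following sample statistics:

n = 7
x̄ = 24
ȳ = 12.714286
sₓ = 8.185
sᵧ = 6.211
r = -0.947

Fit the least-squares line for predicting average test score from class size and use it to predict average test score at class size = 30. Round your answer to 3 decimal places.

8.403

b = r · sᵧ/sₓ = -0.947 · 6.211/8.185 = -0.718609
a = ȳ − b·x̄ = 12.714286 − (-0.718609)·24 = 29.960909
ŷ(30) = a + b·30 = 29.960909 + (-0.718609)·30 = 8.402630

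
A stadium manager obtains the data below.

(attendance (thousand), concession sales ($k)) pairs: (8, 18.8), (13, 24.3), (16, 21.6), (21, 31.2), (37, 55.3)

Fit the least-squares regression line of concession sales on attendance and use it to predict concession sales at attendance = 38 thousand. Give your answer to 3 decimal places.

n = 5, Σx = 95, Σy = 151.2, Σxy = 3513.2, Σx² = 2299
Sxx = Σx² − (Σx)²/n = 2299 − 1805 = 494
Sxy = Σxy − (Σx)(Σy)/n = 3513.2 − 2872.8 = 640.4
b = Sxy/Sxx = 640.4/494 = 1.296356
a = ȳ − b·x̄ = 30.24 − 1.296356·19 = 5.609231
ŷ(38) = a + b·38 = 5.609231 + 1.296356·38 = 54.870769

54.871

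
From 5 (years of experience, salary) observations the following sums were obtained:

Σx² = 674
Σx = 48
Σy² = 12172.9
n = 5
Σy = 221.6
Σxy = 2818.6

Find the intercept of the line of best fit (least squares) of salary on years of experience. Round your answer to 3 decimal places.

Sxx = Σx² − (Σx)²/n = 674 − 460.8 = 213.2
Sxy = Σxy − (Σx)(Σy)/n = 2818.6 − 2127.36 = 691.24
b = Sxy/Sxx = 691.24/213.2 = 3.242214
a = ȳ − b·x̄ = 44.32 − 3.242214·9.6 = 13.194747

13.195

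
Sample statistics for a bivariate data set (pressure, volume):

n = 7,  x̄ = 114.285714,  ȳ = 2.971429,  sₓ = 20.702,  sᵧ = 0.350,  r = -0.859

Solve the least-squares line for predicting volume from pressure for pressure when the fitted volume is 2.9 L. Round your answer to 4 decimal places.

119.2041

b = r · sᵧ/sₓ = -0.859 · 0.35/20.702 = -0.014523
a = ȳ − b·x̄ = 2.971429 − (-0.014523)·114.285714 = 4.631172
Set a + b·x = 2.9: x = (2.9 − 4.631172) / (-0.014523) = 119.204135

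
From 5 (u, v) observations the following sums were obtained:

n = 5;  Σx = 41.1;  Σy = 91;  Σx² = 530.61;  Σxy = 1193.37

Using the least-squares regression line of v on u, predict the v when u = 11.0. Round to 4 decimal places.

Sxx = Σx² − (Σx)²/n = 530.61 − 337.842 = 192.768
Sxy = Σxy − (Σx)(Σy)/n = 1193.37 − 748.02 = 445.35
b = Sxy/Sxx = 445.35/192.768 = 2.310290
a = ȳ − b·x̄ = 18.2 − 2.310290·8.22 = -0.790585
ŷ(11.0) = a + b·11.0 = -0.790585 + 2.310290·11 = 24.622606

24.6226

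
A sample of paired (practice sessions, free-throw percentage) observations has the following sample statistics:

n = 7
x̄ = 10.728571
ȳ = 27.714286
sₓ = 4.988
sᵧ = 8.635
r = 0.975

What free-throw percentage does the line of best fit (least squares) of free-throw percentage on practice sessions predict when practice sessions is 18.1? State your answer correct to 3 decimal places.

b = r · sᵧ/sₓ = 0.975 · 8.635/4.988 = 1.687876
a = ȳ − b·x̄ = 27.714286 − 1.687876·10.728571 = 9.605790
ŷ(18.1) = a + b·18.1 = 9.605790 + 1.687876·18.1 = 40.156343

40.156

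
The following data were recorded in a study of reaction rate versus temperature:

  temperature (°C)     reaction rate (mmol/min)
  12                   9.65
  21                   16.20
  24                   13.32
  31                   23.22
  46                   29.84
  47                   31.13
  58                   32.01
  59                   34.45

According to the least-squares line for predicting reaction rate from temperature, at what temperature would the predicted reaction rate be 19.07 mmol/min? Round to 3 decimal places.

n = 8, Σx = 298, Σy = 189.82, Σxy = 8220.38, Σx² = 13292
Sxx = Σx² − (Σx)²/n = 13292 − 11100.5 = 2191.5
Sxy = Σxy − (Σx)(Σy)/n = 8220.38 − 7070.795 = 1149.585
b = Sxy/Sxx = 1149.585/2191.5 = 0.524565
a = ȳ − b·x̄ = 23.7275 − 0.524565·37.25 = 4.187440
Set a + b·x = 19.07: x = (19.07 − 4.187440) / 0.524565 = 28.371221

28.371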